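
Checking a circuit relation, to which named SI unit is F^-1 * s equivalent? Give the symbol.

Ω

F = kg⁻¹·m⁻²·s⁴·A².
So F⁻¹ = kg·m²·s⁻⁴·A⁻².
Combining: F⁻¹·s = (kg·m²·s⁻⁴·A⁻²) · s = kg·m²·s⁻³·A⁻².
kg·m²·s⁻³·A⁻² is the base-SI form of the ohm.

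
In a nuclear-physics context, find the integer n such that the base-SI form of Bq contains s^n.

-1

Bq = 1/s = s⁻¹ (activity is decays per second).
The exponent of s is -1.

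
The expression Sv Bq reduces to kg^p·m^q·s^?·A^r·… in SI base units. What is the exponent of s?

-3

Sv = J/kg (equivalent dose = energy per mass),
    = m²·s⁻².
Bq = 1/s = s⁻¹ (activity is decays per second).
Combining: Sv·Bq = (m²·s⁻²) · s⁻¹ = m²·s⁻³.
The exponent of s is -3.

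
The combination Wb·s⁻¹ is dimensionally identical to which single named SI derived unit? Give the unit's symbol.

V

Wb = V·s (flux: a volt is a weber per second),
    = kg·m²·s⁻²·A⁻¹.
Combining: Wb·s⁻¹ = (kg·m²·s⁻²·A⁻¹) · s⁻¹ = kg·m²·s⁻³·A⁻¹.
kg·m²·s⁻³·A⁻¹ is the base-SI form of the volt.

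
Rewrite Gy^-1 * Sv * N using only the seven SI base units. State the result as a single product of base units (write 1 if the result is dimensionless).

Gy = J/kg (absorbed dose = energy per mass),
    = m²·s⁻².
So Gy⁻¹ = m⁻²·s².
Sv = J/kg (equivalent dose = energy per mass),
    = m²·s⁻².
N = kg·m/s² = kg·m·s⁻² (force = mass × acceleration).
Combining: Gy⁻¹·Sv·N = (m⁻²·s²) · (m²·s⁻²) · (kg·m·s⁻²) = kg·m·s⁻².

kg·m·s⁻²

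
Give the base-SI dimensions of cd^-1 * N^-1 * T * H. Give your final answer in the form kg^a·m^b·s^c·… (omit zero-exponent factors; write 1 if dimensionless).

kg·m·s⁻²·A⁻³·cd⁻¹

N = kg·m·s⁻².
So N⁻¹ = kg⁻¹·m⁻¹·s².
T = kg·s⁻²·A⁻¹.
H = kg·m²·s⁻²·A⁻².
Combining: cd⁻¹·N⁻¹·T·H = cd⁻¹ · (kg⁻¹·m⁻¹·s²) · (kg·s⁻²·A⁻¹) · (kg·m²·s⁻²·A⁻²) = kg·m·s⁻²·A⁻³·cd⁻¹.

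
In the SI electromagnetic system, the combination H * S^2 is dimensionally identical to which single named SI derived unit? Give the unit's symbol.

H = kg·m²·s⁻²·A⁻².
S = kg⁻¹·m⁻²·s³·A².
So S² = kg⁻²·m⁻⁴·s⁶·A⁴.
Combining: H·S² = (kg·m²·s⁻²·A⁻²) · (kg⁻²·m⁻⁴·s⁶·A⁴) = kg⁻¹·m⁻²·s⁴·A².
kg⁻¹·m⁻²·s⁴·A² is the base-SI form of the farad.

F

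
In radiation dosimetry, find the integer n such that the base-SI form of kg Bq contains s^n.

-1

Bq = 1/s = s⁻¹ (activity is decays per second).
Combining: kg·Bq = kg · s⁻¹ = kg·s⁻¹.
The exponent of s is -1.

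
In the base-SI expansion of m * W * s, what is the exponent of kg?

W = kg·m²·s⁻³.
Combining: m·W·s = m · (kg·m²·s⁻³) · s = kg·m³·s⁻².
The exponent of kg is 1.

1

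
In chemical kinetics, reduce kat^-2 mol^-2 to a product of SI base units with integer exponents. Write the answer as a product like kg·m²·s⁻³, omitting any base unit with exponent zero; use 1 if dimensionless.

kat = s⁻¹·mol.
So kat⁻² = s²·mol⁻².
Combining: kat⁻²·mol⁻² = (s²·mol⁻²) · mol⁻² = s²·mol⁻⁴.

s²·mol⁻⁴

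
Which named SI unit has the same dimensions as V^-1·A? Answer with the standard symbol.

V = W/A (potential = power per current),
    = kg·m²·s⁻³·A⁻¹.
So V⁻¹ = kg⁻¹·m⁻²·s³·A.
Combining: V⁻¹·A = (kg⁻¹·m⁻²·s³·A) · A = kg⁻¹·m⁻²·s³·A².
kg⁻¹·m⁻²·s³·A² is the base-SI form of the siemens.

S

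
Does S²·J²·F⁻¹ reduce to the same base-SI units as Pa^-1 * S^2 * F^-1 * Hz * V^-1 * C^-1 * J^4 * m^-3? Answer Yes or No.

Left side:
  S = 1/Ω (conductance is reciprocal resistance),
      = kg⁻¹·m⁻²·s³·A².
  So S² = kg⁻²·m⁻⁴·s⁶·A⁴.
  J = N·m (work = force × distance),
      = kg·m²·s⁻².
  So J² = kg²·m⁴·s⁻⁴.
  F = C/V (capacitance = charge per voltage),
      = A·s/(kg·m²·s⁻³·A⁻¹) (substituting C and V),
      = kg⁻¹·m⁻²·s⁴·A².
  So F⁻¹ = kg·m²·s⁻⁴·A⁻².
  Combining: S²·J²·F⁻¹ = (kg⁻²·m⁻⁴·s⁶·A⁴) · (kg²·m⁴·s⁻⁴) · (kg·m²·s⁻⁴·A⁻²) = kg·m²·s⁻²·A².
Right side:
  Pa = N/m² (pressure = force per area),
      = kg·m⁻¹·s⁻².
  So Pa⁻¹ = kg⁻¹·m·s².
  S = 1/Ω (conductance is reciprocal resistance),
      = kg⁻¹·m⁻²·s³·A².
  So S² = kg⁻²·m⁻⁴·s⁶·A⁴.
  F = C/V (capacitance = charge per voltage),
      = A·s/(kg·m²·s⁻³·A⁻¹) (substituting C and V),
      = kg⁻¹·m⁻²·s⁴·A².
  So F⁻¹ = kg·m²·s⁻⁴·A⁻².
  Hz = 1/s = s⁻¹ (frequency is cycles per second).
  V = W/A (potential = power per current),
      = kg·m²·s⁻³·A⁻¹.
  So V⁻¹ = kg⁻¹·m⁻²·s³·A.
  C = A·s = s·A (charge = current × time).
  So C⁻¹ = s⁻¹·A⁻¹.
  J = N·m (work = force × distance),
      = kg·m²·s⁻².
  So J⁴ = kg⁴·m⁸·s⁻⁸.
  Combining: Pa⁻¹·S²·F⁻¹·Hz·V⁻¹·C⁻¹·J⁴·m⁻³ = (kg⁻¹·m·s²) · (kg⁻²·m⁻⁴·s⁶·A⁴) · (kg·m²·s⁻⁴·A⁻²) · s⁻¹ · (kg⁻¹·m⁻²·s³·A) · (s⁻¹·A⁻¹) · (kg⁴·m⁸·s⁻⁸) · m⁻³ = kg·m²·s⁻³·A².
Left is kg·m²·s⁻²·A²; right is kg·m²·s⁻³·A² — different.

No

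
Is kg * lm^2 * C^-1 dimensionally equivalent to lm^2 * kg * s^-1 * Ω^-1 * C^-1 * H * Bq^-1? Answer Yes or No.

Left side:
  lm = cd·sr = cd (luminous flux; sr is dimensionless).
  So lm² = cd².
  C = A·s = s·A (charge = current × time).
  So C⁻¹ = s⁻¹·A⁻¹.
  Combining: kg·lm²·C⁻¹ = kg · cd² · (s⁻¹·A⁻¹) = kg·s⁻¹·A⁻¹·cd².
Right side:
  lm = cd·sr = cd (luminous flux; sr is dimensionless).
  So lm² = cd².
  Ω = V/A (resistance = voltage per current),
      = kg·m²·s⁻³·A⁻².
  So Ω⁻¹ = kg⁻¹·m⁻²·s³·A².
  C = A·s = s·A (charge = current × time).
  So C⁻¹ = s⁻¹·A⁻¹.
  H = Wb/A (inductance = flux per current),
      = kg·m²·s⁻²·A⁻².
  Bq = 1/s = s⁻¹ (activity is decays per second).
  So Bq⁻¹ = s.
  Combining: lm²·kg·s⁻¹·Ω⁻¹·C⁻¹·H·Bq⁻¹ = cd² · kg · s⁻¹ · (kg⁻¹·m⁻²·s³·A²) · (s⁻¹·A⁻¹) · (kg·m²·s⁻²·A⁻²) · s = kg·A⁻¹·cd².
Left is kg·s⁻¹·A⁻¹·cd²; right is kg·A⁻¹·cd² — different.

No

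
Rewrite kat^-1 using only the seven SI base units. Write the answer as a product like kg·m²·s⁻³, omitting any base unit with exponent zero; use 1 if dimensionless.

s·mol⁻¹

kat = mol/s = s⁻¹·mol (catalytic activity).
So kat⁻¹ = s·mol⁻¹.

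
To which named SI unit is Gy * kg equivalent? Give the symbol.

J

Gy = J/kg (absorbed dose = energy per mass),
    = m²·s⁻².
Combining: Gy·kg = (m²·s⁻²) · kg = kg·m²·s⁻².
kg·m²·s⁻² is the base-SI form of the joule.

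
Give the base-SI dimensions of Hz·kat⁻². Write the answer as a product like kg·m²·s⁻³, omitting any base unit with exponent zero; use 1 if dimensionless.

Hz = s⁻¹.
kat = s⁻¹·mol.
So kat⁻² = s²·mol⁻².
Combining: Hz·kat⁻² = s⁻¹ · (s²·mol⁻²) = s·mol⁻².

s·mol⁻²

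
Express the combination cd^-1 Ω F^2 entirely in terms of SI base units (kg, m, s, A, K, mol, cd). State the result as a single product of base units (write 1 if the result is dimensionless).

kg⁻¹·m⁻²·s⁵·A²·cd⁻¹

Ω = V/A (resistance = voltage per current),
    = kg·m²·s⁻³·A⁻².
F = C/V (capacitance = charge per voltage),
    = A·s/(kg·m²·s⁻³·A⁻¹) (substituting C and V),
    = kg⁻¹·m⁻²·s⁴·A².
So F² = kg⁻²·m⁻⁴·s⁸·A⁴.
Combining: cd⁻¹·Ω·F² = cd⁻¹ · (kg·m²·s⁻³·A⁻²) · (kg⁻²·m⁻⁴·s⁸·A⁴) = kg⁻¹·m⁻²·s⁵·A²·cd⁻¹.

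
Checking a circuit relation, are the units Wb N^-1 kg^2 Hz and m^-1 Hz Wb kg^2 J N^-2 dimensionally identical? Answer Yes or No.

Yes

Left side:
  Wb = V·s (flux: a volt is a weber per second),
      = kg·m²·s⁻²·A⁻¹.
  N = kg·m/s² = kg·m·s⁻² (force = mass × acceleration).
  So N⁻¹ = kg⁻¹·m⁻¹·s².
  Hz = 1/s = s⁻¹ (frequency is cycles per second).
  Combining: Wb·N⁻¹·kg²·Hz = (kg·m²·s⁻²·A⁻¹) · (kg⁻¹·m⁻¹·s²) · kg² · s⁻¹ = kg²·m·s⁻¹·A⁻¹.
Right side:
  Hz = 1/s = s⁻¹ (frequency is cycles per second).
  Wb = V·s (flux: a volt is a weber per second),
      = kg·m²·s⁻²·A⁻¹.
  J = N·m (work = force × distance),
      = kg·m²·s⁻².
  N = kg·m/s² = kg·m·s⁻² (force = mass × acceleration).
  So N⁻² = kg⁻²·m⁻²·s⁴.
  Combining: m⁻¹·Hz·Wb·kg²·J·N⁻² = m⁻¹ · s⁻¹ · (kg·m²·s⁻²·A⁻¹) · kg² · (kg·m²·s⁻²) · (kg⁻²·m⁻²·s⁴) = kg²·m·s⁻¹·A⁻¹.
Both reduce to kg²·m·s⁻¹·A⁻¹.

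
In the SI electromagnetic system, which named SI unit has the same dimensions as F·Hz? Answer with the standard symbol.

F = kg⁻¹·m⁻²·s⁴·A².
Hz = s⁻¹.
Combining: F·Hz = (kg⁻¹·m⁻²·s⁴·A²) · s⁻¹ = kg⁻¹·m⁻²·s³·A².
kg⁻¹·m⁻²·s³·A² is the base-SI form of the siemens.

S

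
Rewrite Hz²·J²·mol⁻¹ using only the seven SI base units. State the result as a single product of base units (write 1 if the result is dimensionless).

Hz = s⁻¹.
So Hz² = s⁻².
J = kg·m²·s⁻².
So J² = kg²·m⁴·s⁻⁴.
Combining: Hz²·J²·mol⁻¹ = s⁻² · (kg²·m⁴·s⁻⁴) · mol⁻¹ = kg²·m⁴·s⁻⁶·mol⁻¹.

kg²·m⁴·s⁻⁶·mol⁻¹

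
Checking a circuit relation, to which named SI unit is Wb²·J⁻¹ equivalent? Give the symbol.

Wb = V·s (flux: a volt is a weber per second),
    = kg·m²·s⁻²·A⁻¹.
So Wb² = kg²·m⁴·s⁻⁴·A⁻².
J = N·m (work = force × distance),
    = kg·m²·s⁻².
So J⁻¹ = kg⁻¹·m⁻²·s².
Combining: Wb²·J⁻¹ = (kg²·m⁴·s⁻⁴·A⁻²) · (kg⁻¹·m⁻²·s²) = kg·m²·s⁻²·A⁻².
kg·m²·s⁻²·A⁻² is the base-SI form of the henry.

H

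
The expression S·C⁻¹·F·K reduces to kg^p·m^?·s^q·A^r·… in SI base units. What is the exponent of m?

-4

S = kg⁻¹·m⁻²·s³·A².
C = s·A.
So C⁻¹ = s⁻¹·A⁻¹.
F = kg⁻¹·m⁻²·s⁴·A².
Combining: S·C⁻¹·F·K = (kg⁻¹·m⁻²·s³·A²) · (s⁻¹·A⁻¹) · (kg⁻¹·m⁻²·s⁴·A²) · K = kg⁻²·m⁻⁴·s⁶·A³·K.
The exponent of m is -4.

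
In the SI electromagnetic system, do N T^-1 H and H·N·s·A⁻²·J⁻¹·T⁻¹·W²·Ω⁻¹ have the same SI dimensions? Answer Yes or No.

Left side:
  N = kg·m/s² = kg·m·s⁻² (force = mass × acceleration).
  T = Wb/m² (flux density = flux per area),
      = kg·s⁻²·A⁻¹.
  So T⁻¹ = kg⁻¹·s²·A.
  H = Wb/A (inductance = flux per current),
      = kg·m²·s⁻²·A⁻².
  Combining: N·T⁻¹·H = (kg·m·s⁻²) · (kg⁻¹·s²·A) · (kg·m²·s⁻²·A⁻²) = kg·m³·s⁻²·A⁻¹.
Right side:
  H = Wb/A (inductance = flux per current),
      = kg·m²·s⁻²·A⁻².
  N = kg·m/s² = kg·m·s⁻² (force = mass × acceleration).
  J = N·m (work = force × distance),
      = kg·m²·s⁻².
  So J⁻¹ = kg⁻¹·m⁻²·s².
  T = Wb/m² (flux density = flux per area),
      = kg·s⁻²·A⁻¹.
  So T⁻¹ = kg⁻¹·s²·A.
  W = J/s (power = energy per time),
      = kg·m²·s⁻³.
  So W² = kg²·m⁴·s⁻⁶.
  Ω = V/A (resistance = voltage per current),
      = kg·m²·s⁻³·A⁻².
  So Ω⁻¹ = kg⁻¹·m⁻²·s³·A².
  Combining: H·N·s·A⁻²·J⁻¹·T⁻¹·W²·Ω⁻¹ = (kg·m²·s⁻²·A⁻²) · (kg·m·s⁻²) · s · A⁻² · (kg⁻¹·m⁻²·s²) · (kg⁻¹·s²·A) · (kg²·m⁴·s⁻⁶) · (kg⁻¹·m⁻²·s³·A²) = kg·m³·s⁻²·A⁻¹.
Both reduce to kg·m³·s⁻²·A⁻¹.

Yes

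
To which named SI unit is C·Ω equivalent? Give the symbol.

C = A·s = s·A (charge = current × time).
Ω = V/A (resistance = voltage per current),
    = kg·m²·s⁻³·A⁻².
Combining: C·Ω = (s·A) · (kg·m²·s⁻³·A⁻²) = kg·m²·s⁻²·A⁻¹.
kg·m²·s⁻²·A⁻¹ is the base-SI form of the weber.

Wb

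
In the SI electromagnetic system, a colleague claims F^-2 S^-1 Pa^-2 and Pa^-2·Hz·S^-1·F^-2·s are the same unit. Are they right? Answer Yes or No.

Yes

Left side:
  F = kg⁻¹·m⁻²·s⁴·A².
  So F⁻² = kg²·m⁴·s⁻⁸·A⁻⁴.
  S = kg⁻¹·m⁻²·s³·A².
  So S⁻¹ = kg·m²·s⁻³·A⁻².
  Pa = kg·m⁻¹·s⁻².
  So Pa⁻² = kg⁻²·m²·s⁴.
  Combining: F⁻²·S⁻¹·Pa⁻² = (kg²·m⁴·s⁻⁸·A⁻⁴) · (kg·m²·s⁻³·A⁻²) · (kg⁻²·m²·s⁴) = kg·m⁸·s⁻⁷·A⁻⁶.
Right side:
  Pa = N/m² (pressure = force per area),
      = kg·m⁻¹·s⁻².
  So Pa⁻² = kg⁻²·m²·s⁴.
  Hz = 1/s = s⁻¹ (frequency is cycles per second).
  S = 1/Ω (conductance is reciprocal resistance),
      = kg⁻¹·m⁻²·s³·A².
  So S⁻¹ = kg·m²·s⁻³·A⁻².
  F = C/V (capacitance = charge per voltage),
      = A·s/(kg·m²·s⁻³·A⁻¹) (substituting C and V),
      = kg⁻¹·m⁻²·s⁴·A².
  So F⁻² = kg²·m⁴·s⁻⁸·A⁻⁴.
  Combining: Pa⁻²·Hz·S⁻¹·F⁻²·s = (kg⁻²·m²·s⁴) · s⁻¹ · (kg·m²·s⁻³·A⁻²) · (kg²·m⁴·s⁻⁸·A⁻⁴) · s = kg·m⁸·s⁻⁷·A⁻⁶.
Both reduce to kg·m⁸·s⁻⁷·A⁻⁶.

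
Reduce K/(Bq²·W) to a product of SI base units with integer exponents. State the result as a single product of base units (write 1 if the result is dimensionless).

kg⁻¹·m⁻²·s⁵·K

Bq = 1/s = s⁻¹ (activity is decays per second).
So Bq⁻² = s².
W = J/s (power = energy per time),
    = kg·m²·s⁻³.
So W⁻¹ = kg⁻¹·m⁻²·s³.
Combining: Bq⁻²·W⁻¹·K = s² · (kg⁻¹·m⁻²·s³) · K = kg⁻¹·m⁻²·s⁵·K.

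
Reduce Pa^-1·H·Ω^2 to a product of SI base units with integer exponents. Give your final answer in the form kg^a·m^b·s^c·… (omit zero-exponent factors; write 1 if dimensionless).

kg²·m⁷·s⁻⁶·A⁻⁶

Pa = N/m² (pressure = force per area),
    = kg·m⁻¹·s⁻².
So Pa⁻¹ = kg⁻¹·m·s².
H = Wb/A (inductance = flux per current),
    = kg·m²·s⁻²·A⁻².
Ω = V/A (resistance = voltage per current),
    = kg·m²·s⁻³·A⁻².
So Ω² = kg²·m⁴·s⁻⁶·A⁻⁴.
Combining: Pa⁻¹·H·Ω² = (kg⁻¹·m·s²) · (kg·m²·s⁻²·A⁻²) · (kg²·m⁴·s⁻⁶·A⁻⁴) = kg²·m⁷·s⁻⁶·A⁻⁶.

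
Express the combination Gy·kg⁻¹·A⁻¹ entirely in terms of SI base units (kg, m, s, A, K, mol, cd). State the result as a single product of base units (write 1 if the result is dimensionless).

Gy = J/kg (absorbed dose = energy per mass),
    = m²·s⁻².
Combining: Gy·kg⁻¹·A⁻¹ = (m²·s⁻²) · kg⁻¹ · A⁻¹ = kg⁻¹·m²·s⁻²·A⁻¹.

kg⁻¹·m²·s⁻²·A⁻¹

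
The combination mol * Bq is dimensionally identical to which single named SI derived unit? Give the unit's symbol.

Bq = 1/s = s⁻¹ (activity is decays per second).
Combining: mol·Bq = mol · s⁻¹ = s⁻¹·mol.
s⁻¹·mol is the base-SI form of the katal.

kat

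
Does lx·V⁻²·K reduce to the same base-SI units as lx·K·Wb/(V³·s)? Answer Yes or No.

Left side:
  lx = lm/m² (illuminance = luminous flux per area),
      = m⁻²·cd.
  V = W/A (potential = power per current),
      = kg·m²·s⁻³·A⁻¹.
  So V⁻² = kg⁻²·m⁻⁴·s⁶·A².
  Combining: lx·V⁻²·K = (m⁻²·cd) · (kg⁻²·m⁻⁴·s⁶·A²) · K = kg⁻²·m⁻⁶·s⁶·A²·K·cd.
Right side:
  lx = lm/m² (illuminance = luminous flux per area),
      = m⁻²·cd.
  V = W/A (potential = power per current),
      = kg·m²·s⁻³·A⁻¹.
  So V⁻³ = kg⁻³·m⁻⁶·s⁹·A³.
  Wb = V·s (flux: a volt is a weber per second),
      = kg·m²·s⁻²·A⁻¹.
  Combining: lx·K·V⁻³·s⁻¹·Wb = (m⁻²·cd) · K · (kg⁻³·m⁻⁶·s⁹·A³) · s⁻¹ · (kg·m²·s⁻²·A⁻¹) = kg⁻²·m⁻⁶·s⁶·A²·K·cd.
Both reduce to kg⁻²·m⁻⁶·s⁶·A²·K·cd.

Yes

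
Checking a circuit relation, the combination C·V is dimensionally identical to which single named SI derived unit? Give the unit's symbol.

J

C = A·s = s·A (charge = current × time).
V = W/A (potential = power per current),
    = kg·m²·s⁻³·A⁻¹.
Combining: C·V = (s·A) · (kg·m²·s⁻³·A⁻¹) = kg·m²·s⁻².
kg·m²·s⁻² is the base-SI form of the joule.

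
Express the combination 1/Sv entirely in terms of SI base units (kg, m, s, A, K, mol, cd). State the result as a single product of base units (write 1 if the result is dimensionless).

m⁻²·s²

Sv = J/kg (equivalent dose = energy per mass),
    = m²·s⁻².
So Sv⁻¹ = m⁻²·s².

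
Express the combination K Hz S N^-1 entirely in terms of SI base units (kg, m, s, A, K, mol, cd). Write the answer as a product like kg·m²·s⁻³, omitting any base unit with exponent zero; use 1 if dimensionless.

Hz = 1/s = s⁻¹ (frequency is cycles per second).
S = 1/Ω (conductance is reciprocal resistance),
    = kg⁻¹·m⁻²·s³·A².
N = kg·m/s² = kg·m·s⁻² (force = mass × acceleration).
So N⁻¹ = kg⁻¹·m⁻¹·s².
Combining: K·Hz·S·N⁻¹ = K · s⁻¹ · (kg⁻¹·m⁻²·s³·A²) · (kg⁻¹·m⁻¹·s²) = kg⁻²·m⁻³·s⁴·A²·K.

kg⁻²·m⁻³·s⁴·A²·K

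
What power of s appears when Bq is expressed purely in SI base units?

Bq = s⁻¹.
The exponent of s is -1.

-1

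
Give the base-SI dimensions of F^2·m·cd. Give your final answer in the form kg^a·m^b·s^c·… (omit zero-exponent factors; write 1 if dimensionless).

F = kg⁻¹·m⁻²·s⁴·A².
So F² = kg⁻²·m⁻⁴·s⁸·A⁴.
Combining: F²·m·cd = (kg⁻²·m⁻⁴·s⁸·A⁴) · m · cd = kg⁻²·m⁻³·s⁸·A⁴·cd.

kg⁻²·m⁻³·s⁸·A⁴·cd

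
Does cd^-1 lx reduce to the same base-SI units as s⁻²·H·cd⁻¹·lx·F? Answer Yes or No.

Left side:
  lx = lm/m² (illuminance = luminous flux per area),
      = m⁻²·cd.
  Combining: cd⁻¹·lx = cd⁻¹ · (m⁻²·cd) = m⁻².
Right side:
  H = Wb/A (inductance = flux per current),
      = kg·m²·s⁻²·A⁻².
  lx = lm/m² (illuminance = luminous flux per area),
      = m⁻²·cd.
  F = C/V (capacitance = charge per voltage),
      = A·s/(kg·m²·s⁻³·A⁻¹) (substituting C and V),
      = kg⁻¹·m⁻²·s⁴·A².
  Combining: s⁻²·H·cd⁻¹·lx·F = s⁻² · (kg·m²·s⁻²·A⁻²) · cd⁻¹ · (m⁻²·cd) · (kg⁻¹·m⁻²·s⁴·A²) = m⁻².
Both reduce to m⁻².

Yes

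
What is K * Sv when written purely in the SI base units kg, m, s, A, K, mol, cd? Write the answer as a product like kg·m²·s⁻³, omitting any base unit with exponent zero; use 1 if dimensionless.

m²·s⁻²·K

Sv = J/kg (equivalent dose = energy per mass),
    = m²·s⁻².
Combining: K·Sv = K · (m²·s⁻²) = m²·s⁻²·K.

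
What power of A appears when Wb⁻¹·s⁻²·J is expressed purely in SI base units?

1

Wb = kg·m²·s⁻²·A⁻¹.
So Wb⁻¹ = kg⁻¹·m⁻²·s²·A.
J = kg·m²·s⁻².
Combining: Wb⁻¹·s⁻²·J = (kg⁻¹·m⁻²·s²·A) · s⁻² · (kg·m²·s⁻²) = s⁻²·A.
The exponent of A is 1.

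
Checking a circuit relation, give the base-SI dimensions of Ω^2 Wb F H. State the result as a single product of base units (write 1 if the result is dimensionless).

Ω = V/A (resistance = voltage per current),
    = kg·m²·s⁻³·A⁻².
So Ω² = kg²·m⁴·s⁻⁶·A⁻⁴.
Wb = V·s (flux: a volt is a weber per second),
    = kg·m²·s⁻²·A⁻¹.
F = C/V (capacitance = charge per voltage),
    = A·s/(kg·m²·s⁻³·A⁻¹) (substituting C and V),
    = kg⁻¹·m⁻²·s⁴·A².
H = Wb/A (inductance = flux per current),
    = kg·m²·s⁻²·A⁻².
Combining: Ω²·Wb·F·H = (kg²·m⁴·s⁻⁶·A⁻⁴) · (kg·m²·s⁻²·A⁻¹) · (kg⁻¹·m⁻²·s⁴·A²) · (kg·m²·s⁻²·A⁻²) = kg³·m⁶·s⁻⁶·A⁻⁵.

kg³·m⁶·s⁻⁶·A⁻⁵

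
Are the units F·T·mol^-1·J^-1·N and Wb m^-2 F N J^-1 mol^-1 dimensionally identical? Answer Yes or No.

Yes

Left side:
  F = kg⁻¹·m⁻²·s⁴·A².
  T = kg·s⁻²·A⁻¹.
  J = kg·m²·s⁻².
  So J⁻¹ = kg⁻¹·m⁻²·s².
  N = kg·m·s⁻².
  Combining: F·T·mol⁻¹·J⁻¹·N = (kg⁻¹·m⁻²·s⁴·A²) · (kg·s⁻²·A⁻¹) · mol⁻¹ · (kg⁻¹·m⁻²·s²) · (kg·m·s⁻²) = m⁻³·s²·A·mol⁻¹.
Right side:
  Wb = kg·m²·s⁻²·A⁻¹.
  F = kg⁻¹·m⁻²·s⁴·A².
  N = kg·m·s⁻².
  J = kg·m²·s⁻².
  So J⁻¹ = kg⁻¹·m⁻²·s².
  Combining: Wb·m⁻²·F·N·J⁻¹·mol⁻¹ = (kg·m²·s⁻²·A⁻¹) · m⁻² · (kg⁻¹·m⁻²·s⁴·A²) · (kg·m·s⁻²) · (kg⁻¹·m⁻²·s²) · mol⁻¹ = m⁻³·s²·A·mol⁻¹.
Both reduce to m⁻³·s²·A·mol⁻¹.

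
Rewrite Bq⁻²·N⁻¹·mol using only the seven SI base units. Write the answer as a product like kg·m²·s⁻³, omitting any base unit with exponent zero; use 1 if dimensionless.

kg⁻¹·m⁻¹·s⁴·mol

Bq = 1/s = s⁻¹ (activity is decays per second).
So Bq⁻² = s².
N = kg·m/s² = kg·m·s⁻² (force = mass × acceleration).
So N⁻¹ = kg⁻¹·m⁻¹·s².
Combining: Bq⁻²·N⁻¹·mol = s² · (kg⁻¹·m⁻¹·s²) · mol = kg⁻¹·m⁻¹·s⁴·mol.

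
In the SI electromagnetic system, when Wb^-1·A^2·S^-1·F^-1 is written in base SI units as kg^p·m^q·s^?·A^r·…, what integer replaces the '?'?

Wb = kg·m²·s⁻²·A⁻¹.
So Wb⁻¹ = kg⁻¹·m⁻²·s²·A.
S = kg⁻¹·m⁻²·s³·A².
So S⁻¹ = kg·m²·s⁻³·A⁻².
F = kg⁻¹·m⁻²·s⁴·A².
So F⁻¹ = kg·m²·s⁻⁴·A⁻².
Combining: Wb⁻¹·A²·S⁻¹·F⁻¹ = (kg⁻¹·m⁻²·s²·A) · A² · (kg·m²·s⁻³·A⁻²) · (kg·m²·s⁻⁴·A⁻²) = kg·m²·s⁻⁵·A⁻¹.
The exponent of s is -5.

-5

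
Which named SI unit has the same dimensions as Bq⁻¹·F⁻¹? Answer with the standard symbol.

Ω

Bq = 1/s = s⁻¹ (activity is decays per second).
So Bq⁻¹ = s.
F = C/V (capacitance = charge per voltage),
    = A·s/(kg·m²·s⁻³·A⁻¹) (substituting C and V),
    = kg⁻¹·m⁻²·s⁴·A².
So F⁻¹ = kg·m²·s⁻⁴·A⁻².
Combining: Bq⁻¹·F⁻¹ = s · (kg·m²·s⁻⁴·A⁻²) = kg·m²·s⁻³·A⁻².
kg·m²·s⁻³·A⁻² is the base-SI form of the ohm.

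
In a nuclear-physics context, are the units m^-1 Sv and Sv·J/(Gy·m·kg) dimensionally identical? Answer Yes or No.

Yes

Left side:
  Sv = J/kg (equivalent dose = energy per mass),
      = m²·s⁻².
  Combining: m⁻¹·Sv = m⁻¹ · (m²·s⁻²) = m·s⁻².
Right side:
  Gy = J/kg (absorbed dose = energy per mass),
      = m²·s⁻².
  So Gy⁻¹ = m⁻²·s².
  Sv = J/kg (equivalent dose = energy per mass),
      = m²·s⁻².
  J = N·m (work = force × distance),
      = kg·m²·s⁻².
  Combining: Gy⁻¹·Sv·m⁻¹·J·kg⁻¹ = (m⁻²·s²) · (m²·s⁻²) · m⁻¹ · (kg·m²·s⁻²) · kg⁻¹ = m·s⁻².
Both reduce to m·s⁻².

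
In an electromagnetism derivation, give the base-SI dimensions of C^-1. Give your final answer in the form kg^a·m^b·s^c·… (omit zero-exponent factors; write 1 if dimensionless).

s⁻¹·A⁻¹

C = s·A.
So C⁻¹ = s⁻¹·A⁻¹.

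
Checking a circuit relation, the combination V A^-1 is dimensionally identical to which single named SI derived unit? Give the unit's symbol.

V = W/A (potential = power per current),
    = kg·m²·s⁻³·A⁻¹.
Combining: V·A⁻¹ = (kg·m²·s⁻³·A⁻¹) · A⁻¹ = kg·m²·s⁻³·A⁻².
kg·m²·s⁻³·A⁻² is the base-SI form of the ohm.

Ω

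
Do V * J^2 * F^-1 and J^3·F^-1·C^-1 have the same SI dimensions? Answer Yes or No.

Left side:
  V = kg·m²·s⁻³·A⁻¹.
  J = kg·m²·s⁻².
  So J² = kg²·m⁴·s⁻⁴.
  F = kg⁻¹·m⁻²·s⁴·A².
  So F⁻¹ = kg·m²·s⁻⁴·A⁻².
  Combining: V·J²·F⁻¹ = (kg·m²·s⁻³·A⁻¹) · (kg²·m⁴·s⁻⁴) · (kg·m²·s⁻⁴·A⁻²) = kg⁴·m⁸·s⁻¹¹·A⁻³.
Right side:
  J = N·m (work = force × distance),
      = kg·m²·s⁻².
  So J³ = kg³·m⁶·s⁻⁶.
  F = C/V (capacitance = charge per voltage),
      = A·s/(kg·m²·s⁻³·A⁻¹) (substituting C and V),
      = kg⁻¹·m⁻²·s⁴·A².
  So F⁻¹ = kg·m²·s⁻⁴·A⁻².
  C = A·s = s·A (charge = current × time).
  So C⁻¹ = s⁻¹·A⁻¹.
  Combining: J³·F⁻¹·C⁻¹ = (kg³·m⁶·s⁻⁶) · (kg·m²·s⁻⁴·A⁻²) · (s⁻¹·A⁻¹) = kg⁴·m⁸·s⁻¹¹·A⁻³.
Both reduce to kg⁴·m⁸·s⁻¹¹·A⁻³.

Yes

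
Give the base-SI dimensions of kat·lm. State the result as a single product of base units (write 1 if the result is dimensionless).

kat = s⁻¹·mol.
lm = cd.
Combining: kat·lm = (s⁻¹·mol) · cd = s⁻¹·mol·cd.

s⁻¹·mol·cd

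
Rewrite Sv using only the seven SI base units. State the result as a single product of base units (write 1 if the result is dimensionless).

Sv = m²·s⁻².

m²·s⁻²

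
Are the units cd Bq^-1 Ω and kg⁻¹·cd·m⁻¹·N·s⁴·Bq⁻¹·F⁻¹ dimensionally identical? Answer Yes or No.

Left side:
  Bq = 1/s = s⁻¹ (activity is decays per second).
  So Bq⁻¹ = s.
  Ω = V/A (resistance = voltage per current),
      = kg·m²·s⁻³·A⁻².
  Combining: cd·Bq⁻¹·Ω = cd · s · (kg·m²·s⁻³·A⁻²) = kg·m²·s⁻²·A⁻²·cd.
Right side:
  N = kg·m/s² = kg·m·s⁻² (force = mass × acceleration).
  Bq = 1/s = s⁻¹ (activity is decays per second).
  So Bq⁻¹ = s.
  F = C/V (capacitance = charge per voltage),
      = A·s/(kg·m²·s⁻³·A⁻¹) (substituting C and V),
      = kg⁻¹·m⁻²·s⁴·A².
  So F⁻¹ = kg·m²·s⁻⁴·A⁻².
  Combining: kg⁻¹·cd·m⁻¹·N·s⁴·Bq⁻¹·F⁻¹ = kg⁻¹ · cd · m⁻¹ · (kg·m·s⁻²) · s⁴ · s · (kg·m²·s⁻⁴·A⁻²) = kg·m²·s⁻¹·A⁻²·cd.
Left is kg·m²·s⁻²·A⁻²·cd; right is kg·m²·s⁻¹·A⁻²·cd — different.

No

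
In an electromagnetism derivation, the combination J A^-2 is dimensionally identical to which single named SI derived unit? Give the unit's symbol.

H

J = N·m (work = force × distance),
    = kg·m²·s⁻².
Combining: J·A⁻² = (kg·m²·s⁻²) · A⁻² = kg·m²·s⁻²·A⁻².
kg·m²·s⁻²·A⁻² is the base-SI form of the henry.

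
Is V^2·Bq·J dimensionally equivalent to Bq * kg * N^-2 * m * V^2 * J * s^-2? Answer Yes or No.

No

Left side:
  V = W/A (potential = power per current),
      = kg·m²·s⁻³·A⁻¹.
  So V² = kg²·m⁴·s⁻⁶·A⁻².
  Bq = 1/s = s⁻¹ (activity is decays per second).
  J = N·m (work = force × distance),
      = kg·m²·s⁻².
  Combining: V²·Bq·J = (kg²·m⁴·s⁻⁶·A⁻²) · s⁻¹ · (kg·m²·s⁻²) = kg³·m⁶·s⁻⁹·A⁻².
Right side:
  Bq = 1/s = s⁻¹ (activity is decays per second).
  N = kg·m/s² = kg·m·s⁻² (force = mass × acceleration).
  So N⁻² = kg⁻²·m⁻²·s⁴.
  V = W/A (potential = power per current),
      = kg·m²·s⁻³·A⁻¹.
  So V² = kg²·m⁴·s⁻⁶·A⁻².
  J = N·m (work = force × distance),
      = kg·m²·s⁻².
  Combining: Bq·kg·N⁻²·m·V²·J·s⁻² = s⁻¹ · kg · (kg⁻²·m⁻²·s⁴) · m · (kg²·m⁴·s⁻⁶·A⁻²) · (kg·m²·s⁻²) · s⁻² = kg²·m⁵·s⁻⁷·A⁻².
Left is kg³·m⁶·s⁻⁹·A⁻²; right is kg²·m⁵·s⁻⁷·A⁻² — different.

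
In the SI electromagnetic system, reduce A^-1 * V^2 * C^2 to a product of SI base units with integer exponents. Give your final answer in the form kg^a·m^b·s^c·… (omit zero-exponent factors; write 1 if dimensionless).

V = W/A (potential = power per current),
    = kg·m²·s⁻³·A⁻¹.
So V² = kg²·m⁴·s⁻⁶·A⁻².
C = A·s = s·A (charge = current × time).
So C² = s²·A².
Combining: A⁻¹·V²·C² = A⁻¹ · (kg²·m⁴·s⁻⁶·A⁻²) · (s²·A²) = kg²·m⁴·s⁻⁴·A⁻¹.

kg²·m⁴·s⁻⁴·A⁻¹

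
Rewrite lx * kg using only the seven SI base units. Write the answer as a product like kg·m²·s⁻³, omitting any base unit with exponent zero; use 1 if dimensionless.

kg·m⁻²·cd

lx = m⁻²·cd.
Combining: lx·kg = (m⁻²·cd) · kg = kg·m⁻²·cd.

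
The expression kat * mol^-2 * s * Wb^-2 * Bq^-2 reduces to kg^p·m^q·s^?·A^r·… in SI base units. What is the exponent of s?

kat = mol/s = s⁻¹·mol (catalytic activity).
Wb = V·s (flux: a volt is a weber per second),
    = kg·m²·s⁻²·A⁻¹.
So Wb⁻² = kg⁻²·m⁻⁴·s⁴·A².
Bq = 1/s = s⁻¹ (activity is decays per second).
So Bq⁻² = s².
Combining: kat·mol⁻²·s·Wb⁻²·Bq⁻² = (s⁻¹·mol) · mol⁻² · s · (kg⁻²·m⁻⁴·s⁴·A²) · s² = kg⁻²·m⁻⁴·s⁶·A²·mol⁻¹.
The exponent of s is 6.

6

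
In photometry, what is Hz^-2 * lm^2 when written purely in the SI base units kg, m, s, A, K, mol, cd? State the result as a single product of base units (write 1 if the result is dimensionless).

Hz = s⁻¹.
So Hz⁻² = s².
lm = cd.
So lm² = cd².
Combining: Hz⁻²·lm² = s² · cd² = s²·cd².

s²·cd²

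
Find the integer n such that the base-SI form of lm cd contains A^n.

0

lm = cd·sr = cd (luminous flux; sr is dimensionless).
Combining: lm·cd = cd · cd = cd².
The exponent of A is 0.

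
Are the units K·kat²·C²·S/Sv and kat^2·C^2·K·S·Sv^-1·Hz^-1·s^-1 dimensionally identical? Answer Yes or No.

Left side:
  kat = s⁻¹·mol.
  So kat² = s⁻²·mol².
  C = s·A.
  So C² = s²·A².
  Sv = m²·s⁻².
  So Sv⁻¹ = m⁻²·s².
  S = kg⁻¹·m⁻²·s³·A².
  Combining: K·kat²·C²·Sv⁻¹·S = K · (s⁻²·mol²) · (s²·A²) · (m⁻²·s²) · (kg⁻¹·m⁻²·s³·A²) = kg⁻¹·m⁻⁴·s⁵·A⁴·K·mol².
Right side:
  kat = mol/s = s⁻¹·mol (catalytic activity).
  So kat² = s⁻²·mol².
  C = A·s = s·A (charge = current × time).
  So C² = s²·A².
  S = 1/Ω (conductance is reciprocal resistance),
      = kg⁻¹·m⁻²·s³·A².
  Sv = J/kg (equivalent dose = energy per mass),
      = m²·s⁻².
  So Sv⁻¹ = m⁻²·s².
  Hz = 1/s = s⁻¹ (frequency is cycles per second).
  So Hz⁻¹ = s.
  Combining: kat²·C²·K·S·Sv⁻¹·Hz⁻¹·s⁻¹ = (s⁻²·mol²) · (s²·A²) · K · (kg⁻¹·m⁻²·s³·A²) · (m⁻²·s²) · s · s⁻¹ = kg⁻¹·m⁻⁴·s⁵·A⁴·K·mol².
Both reduce to kg⁻¹·m⁻⁴·s⁵·A⁴·K·mol².

Yes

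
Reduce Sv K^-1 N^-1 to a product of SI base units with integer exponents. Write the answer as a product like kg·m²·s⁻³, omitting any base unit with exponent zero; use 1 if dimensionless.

kg⁻¹·m·K⁻¹

Sv = J/kg (equivalent dose = energy per mass),
    = m²·s⁻².
N = kg·m/s² = kg·m·s⁻² (force = mass × acceleration).
So N⁻¹ = kg⁻¹·m⁻¹·s².
Combining: Sv·K⁻¹·N⁻¹ = (m²·s⁻²) · K⁻¹ · (kg⁻¹·m⁻¹·s²) = kg⁻¹·m·K⁻¹.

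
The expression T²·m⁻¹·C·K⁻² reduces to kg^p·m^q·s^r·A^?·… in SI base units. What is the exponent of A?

-1

T = Wb/m² (flux density = flux per area),
    = kg·s⁻²·A⁻¹.
So T² = kg²·s⁻⁴·A⁻².
C = A·s = s·A (charge = current × time).
Combining: T²·m⁻¹·C·K⁻² = (kg²·s⁻⁴·A⁻²) · m⁻¹ · (s·A) · K⁻² = kg²·m⁻¹·s⁻³·A⁻¹·K⁻².
The exponent of A is -1.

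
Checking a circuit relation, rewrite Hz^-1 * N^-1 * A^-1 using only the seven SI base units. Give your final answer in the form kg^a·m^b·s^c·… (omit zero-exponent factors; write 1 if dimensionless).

kg⁻¹·m⁻¹·s³·A⁻¹

Hz = 1/s = s⁻¹ (frequency is cycles per second).
So Hz⁻¹ = s.
N = kg·m/s² = kg·m·s⁻² (force = mass × acceleration).
So N⁻¹ = kg⁻¹·m⁻¹·s².
Combining: Hz⁻¹·N⁻¹·A⁻¹ = s · (kg⁻¹·m⁻¹·s²) · A⁻¹ = kg⁻¹·m⁻¹·s³·A⁻¹.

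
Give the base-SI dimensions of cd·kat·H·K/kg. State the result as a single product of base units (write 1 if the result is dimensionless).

kat = mol/s = s⁻¹·mol (catalytic activity).
H = Wb/A (inductance = flux per current),
    = kg·m²·s⁻²·A⁻².
Combining: cd·kat·H·K·kg⁻¹ = cd · (s⁻¹·mol) · (kg·m²·s⁻²·A⁻²) · K · kg⁻¹ = m²·s⁻³·A⁻²·K·mol·cd.

m²·s⁻³·A⁻²·K·mol·cd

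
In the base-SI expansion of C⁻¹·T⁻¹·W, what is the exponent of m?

2

C = A·s = s·A (charge = current × time).
So C⁻¹ = s⁻¹·A⁻¹.
T = Wb/m² (flux density = flux per area),
    = kg·s⁻²·A⁻¹.
So T⁻¹ = kg⁻¹·s²·A.
W = J/s (power = energy per time),
    = kg·m²·s⁻³.
Combining: C⁻¹·T⁻¹·W = (s⁻¹·A⁻¹) · (kg⁻¹·s²·A) · (kg·m²·s⁻³) = m²·s⁻².
The exponent of m is 2.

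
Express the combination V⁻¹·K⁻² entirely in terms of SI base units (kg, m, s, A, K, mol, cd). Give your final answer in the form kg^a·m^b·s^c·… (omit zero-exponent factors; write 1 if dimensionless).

V = W/A (potential = power per current),
    = kg·m²·s⁻³·A⁻¹.
So V⁻¹ = kg⁻¹·m⁻²·s³·A.
Combining: V⁻¹·K⁻² = (kg⁻¹·m⁻²·s³·A) · K⁻² = kg⁻¹·m⁻²·s³·A·K⁻².

kg⁻¹·m⁻²·s³·A·K⁻²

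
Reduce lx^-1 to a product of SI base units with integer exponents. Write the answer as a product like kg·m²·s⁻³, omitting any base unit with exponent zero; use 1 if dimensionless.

m²·cd⁻¹

lx = m⁻²·cd.
So lx⁻¹ = m²·cd⁻¹.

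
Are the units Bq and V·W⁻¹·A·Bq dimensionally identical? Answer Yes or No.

Left side:
  Bq = s⁻¹.
Right side:
  V = W/A (potential = power per current),
      = kg·m²·s⁻³·A⁻¹.
  W = J/s (power = energy per time),
      = kg·m²·s⁻³.
  So W⁻¹ = kg⁻¹·m⁻²·s³.
  Bq = 1/s = s⁻¹ (activity is decays per second).
  Combining: V·W⁻¹·A·Bq = (kg·m²·s⁻³·A⁻¹) · (kg⁻¹·m⁻²·s³) · A · s⁻¹ = s⁻¹.
Both reduce to s⁻¹.

Yes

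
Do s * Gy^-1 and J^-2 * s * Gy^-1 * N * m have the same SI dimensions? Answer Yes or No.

Left side:
  Gy = m²·s⁻².
  So Gy⁻¹ = m⁻²·s².
  Combining: s·Gy⁻¹ = s · (m⁻²·s²) = m⁻²·s³.
Right side:
  J = N·m (work = force × distance),
      = kg·m²·s⁻².
  So J⁻² = kg⁻²·m⁻⁴·s⁴.
  Gy = J/kg (absorbed dose = energy per mass),
      = m²·s⁻².
  So Gy⁻¹ = m⁻²·s².
  N = kg·m/s² = kg·m·s⁻² (force = mass × acceleration).
  Combining: J⁻²·s·Gy⁻¹·N·m = (kg⁻²·m⁻⁴·s⁴) · s · (m⁻²·s²) · (kg·m·s⁻²) · m = kg⁻¹·m⁻⁴·s⁵.
Left is m⁻²·s³; right is kg⁻¹·m⁻⁴·s⁵ — different.

No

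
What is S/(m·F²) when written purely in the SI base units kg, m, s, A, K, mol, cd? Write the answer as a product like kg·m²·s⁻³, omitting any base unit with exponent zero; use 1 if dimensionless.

kg·m·s⁻⁵·A⁻²

S = 1/Ω (conductance is reciprocal resistance),
    = kg⁻¹·m⁻²·s³·A².
F = C/V (capacitance = charge per voltage),
    = A·s/(kg·m²·s⁻³·A⁻¹) (substituting C and V),
    = kg⁻¹·m⁻²·s⁴·A².
So F⁻² = kg²·m⁴·s⁻⁸·A⁻⁴.
Combining: S·m⁻¹·F⁻² = (kg⁻¹·m⁻²·s³·A²) · m⁻¹ · (kg²·m⁴·s⁻⁸·A⁻⁴) = kg·m·s⁻⁵·A⁻².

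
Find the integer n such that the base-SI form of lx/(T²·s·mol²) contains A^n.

T = Wb/m² (flux density = flux per area),
    = kg·s⁻²·A⁻¹.
So T⁻² = kg⁻²·s⁴·A².
lx = lm/m² (illuminance = luminous flux per area),
    = m⁻²·cd.
Combining: T⁻²·s⁻¹·lx·mol⁻² = (kg⁻²·s⁴·A²) · s⁻¹ · (m⁻²·cd) · mol⁻² = kg⁻²·m⁻²·s³·A²·mol⁻²·cd.
The exponent of A is 2.

2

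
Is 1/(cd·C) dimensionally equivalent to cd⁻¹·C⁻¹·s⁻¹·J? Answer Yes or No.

No

Left side:
  C = s·A.
  So C⁻¹ = s⁻¹·A⁻¹.
  Combining: cd⁻¹·C⁻¹ = cd⁻¹ · (s⁻¹·A⁻¹) = s⁻¹·A⁻¹·cd⁻¹.
Right side:
  C = A·s = s·A (charge = current × time).
  So C⁻¹ = s⁻¹·A⁻¹.
  J = N·m (work = force × distance),
      = kg·m²·s⁻².
  Combining: cd⁻¹·C⁻¹·s⁻¹·J = cd⁻¹ · (s⁻¹·A⁻¹) · s⁻¹ · (kg·m²·s⁻²) = kg·m²·s⁻⁴·A⁻¹·cd⁻¹.
Left is s⁻¹·A⁻¹·cd⁻¹; right is kg·m²·s⁻⁴·A⁻¹·cd⁻¹ — different.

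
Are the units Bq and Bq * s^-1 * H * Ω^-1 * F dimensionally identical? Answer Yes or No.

Left side:
  Bq = 1/s = s⁻¹ (activity is decays per second).
Right side:
  Bq = 1/s = s⁻¹ (activity is decays per second).
  H = Wb/A (inductance = flux per current),
      = kg·m²·s⁻²·A⁻².
  Ω = V/A (resistance = voltage per current),
      = kg·m²·s⁻³·A⁻².
  So Ω⁻¹ = kg⁻¹·m⁻²·s³·A².
  F = C/V (capacitance = charge per voltage),
      = A·s/(kg·m²·s⁻³·A⁻¹) (substituting C and V),
      = kg⁻¹·m⁻²·s⁴·A².
  Combining: Bq·s⁻¹·H·Ω⁻¹·F = s⁻¹ · s⁻¹ · (kg·m²·s⁻²·A⁻²) · (kg⁻¹·m⁻²·s³·A²) · (kg⁻¹·m⁻²·s⁴·A²) = kg⁻¹·m⁻²·s³·A².
Left is s⁻¹; right is kg⁻¹·m⁻²·s³·A² — different.

No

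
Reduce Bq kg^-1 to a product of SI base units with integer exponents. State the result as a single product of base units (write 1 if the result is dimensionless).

kg⁻¹·s⁻¹

Bq = s⁻¹.
Combining: Bq·kg⁻¹ = s⁻¹ · kg⁻¹ = kg⁻¹·s⁻¹.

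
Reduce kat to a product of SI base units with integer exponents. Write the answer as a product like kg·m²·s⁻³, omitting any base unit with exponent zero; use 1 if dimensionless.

s⁻¹·mol

kat = mol/s = s⁻¹·mol (catalytic activity).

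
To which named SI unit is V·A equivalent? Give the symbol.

W

V = W/A (potential = power per current),
    = kg·m²·s⁻³·A⁻¹.
Combining: V·A = (kg·m²·s⁻³·A⁻¹) · A = kg·m²·s⁻³.
kg·m²·s⁻³ is the base-SI form of the watt.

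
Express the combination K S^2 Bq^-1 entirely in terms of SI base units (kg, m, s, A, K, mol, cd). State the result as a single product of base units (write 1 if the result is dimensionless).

kg⁻²·m⁻⁴·s⁷·A⁴·K

S = kg⁻¹·m⁻²·s³·A².
So S² = kg⁻²·m⁻⁴·s⁶·A⁴.
Bq = s⁻¹.
So Bq⁻¹ = s.
Combining: K·S²·Bq⁻¹ = K · (kg⁻²·m⁻⁴·s⁶·A⁴) · s = kg⁻²·m⁻⁴·s⁷·A⁴·K.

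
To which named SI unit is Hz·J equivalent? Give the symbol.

Hz = 1/s = s⁻¹ (frequency is cycles per second).
J = N·m (work = force × distance),
    = kg·m²·s⁻².
Combining: Hz·J = s⁻¹ · (kg·m²·s⁻²) = kg·m²·s⁻³.
kg·m²·s⁻³ is the base-SI form of the watt.

W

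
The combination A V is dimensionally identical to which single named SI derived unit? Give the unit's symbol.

W

V = W/A (potential = power per current),
    = kg·m²·s⁻³·A⁻¹.
Combining: A·V = A · (kg·m²·s⁻³·A⁻¹) = kg·m²·s⁻³.
kg·m²·s⁻³ is the base-SI form of the watt.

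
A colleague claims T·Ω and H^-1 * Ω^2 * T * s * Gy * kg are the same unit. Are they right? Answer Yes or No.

Left side:
  T = kg·s⁻²·A⁻¹.
  Ω = kg·m²·s⁻³·A⁻².
  Combining: T·Ω = (kg·s⁻²·A⁻¹) · (kg·m²·s⁻³·A⁻²) = kg²·m²·s⁻⁵·A⁻³.
Right side:
  H = Wb/A (inductance = flux per current),
      = kg·m²·s⁻²·A⁻².
  So H⁻¹ = kg⁻¹·m⁻²·s²·A².
  Ω = V/A (resistance = voltage per current),
      = kg·m²·s⁻³·A⁻².
  So Ω² = kg²·m⁴·s⁻⁶·A⁻⁴.
  T = Wb/m² (flux density = flux per area),
      = kg·s⁻²·A⁻¹.
  Gy = J/kg (absorbed dose = energy per mass),
      = m²·s⁻².
  Combining: H⁻¹·Ω²·T·s·Gy·kg = (kg⁻¹·m⁻²·s²·A²) · (kg²·m⁴·s⁻⁶·A⁻⁴) · (kg·s⁻²·A⁻¹) · s · (m²·s⁻²) · kg = kg³·m⁴·s⁻⁷·A⁻³.
Left is kg²·m²·s⁻⁵·A⁻³; right is kg³·m⁴·s⁻⁷·A⁻³ — different.

No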